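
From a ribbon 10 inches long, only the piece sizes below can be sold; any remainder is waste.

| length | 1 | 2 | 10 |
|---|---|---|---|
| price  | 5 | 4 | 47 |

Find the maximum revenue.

Consider every possible first cut. best[k] is the best of p[i]+best[k−i] over all sellable i≤k.
best[1] = 5
best[2] = max(5+5, 4+0) = 10
best[3] = max(5+10, 4+5) = 15
best[4] = max(5+15, 4+10) = 20
best[5] = max(5+20, 4+15) = 25
best[6] = max(5+25, 4+20) = 30
best[7] = max(5+30, 4+25) = 35
best[8] = max(5+35, 4+30) = 40
best[9] = max(5+40, 4+35) = 45
best[10] = max(5+45, 4+40, 47+0) = 50
One optimal cutting: 1 + 1 + 1 + 1 + 1 + 1 + 1 + 1 + 1 + 1 → ¢50.

50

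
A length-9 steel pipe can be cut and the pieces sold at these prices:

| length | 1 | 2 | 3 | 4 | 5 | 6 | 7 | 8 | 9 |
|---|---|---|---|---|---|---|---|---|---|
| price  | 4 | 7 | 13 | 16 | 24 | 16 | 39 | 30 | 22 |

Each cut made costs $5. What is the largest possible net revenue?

Build net[k] bottom-up: net[k] = max over allowed piece i of (p[i] + net[k−i]) − 5 per cut.
net[1] = 4
net[2] = max(4+4-5, 7+0) = 7
net[3] = max(4+7-5, 7+4-5, 13+0) = 13
net[4] = max(4+13-5, 7+7-5, 13+4-5, 16+0) = 16
net[5] = max(4+16-5, 7+13-5, 13+7-5, 16+4-5, 24+0) = 24
net[6] = max(4+24-5, 7+16-5, 13+13-5, 16+7-5, 24+4-5, 16+0) = 23
net[7] = max(4+23-5, 7+24-5, 13+16-5, …, 16+4-5, 39+0) = 39
net[8] = max(4+39-5, 7+23-5, 13+24-5, …, 39+4-5, 30+0) = 38
net[9] = max(4+38-5, 7+39-5, 13+23-5, …, 30+4-5, 22+0) = 41
One optimal plan: pieces 7 + 2 (1 cut) → $46 − $5 = $41.

41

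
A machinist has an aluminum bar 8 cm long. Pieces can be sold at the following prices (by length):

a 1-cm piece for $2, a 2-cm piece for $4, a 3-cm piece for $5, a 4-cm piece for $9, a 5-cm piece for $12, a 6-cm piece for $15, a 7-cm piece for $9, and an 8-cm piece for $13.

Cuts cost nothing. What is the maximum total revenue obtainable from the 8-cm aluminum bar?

19

Consider every possible first cut. r[k] is the best of p[i]+r[k−i] over all sellable i≤k.
r[1] = 2
r[2] = max(2+2, 4+0) = 4
r[3] = max(2+4, 4+2, 5+0) = 6
r[4] = max(2+6, 4+4, 5+2, 9+0) = 9
r[5] = max(2+9, 4+6, 5+4, 9+2, 12+0) = 12
r[6] = max(2+12, 4+9, 5+6, 9+4, 12+2, 15+0) = 15
r[7] = max(2+15, 4+12, 5+9, …, 15+2, 9+0) = 17
r[8] = max(2+17, 4+15, 5+12, …, 9+2, 13+0) = 19
One optimal cutting: 6 + 1 + 1 → $15 + $2 + $2 = $19.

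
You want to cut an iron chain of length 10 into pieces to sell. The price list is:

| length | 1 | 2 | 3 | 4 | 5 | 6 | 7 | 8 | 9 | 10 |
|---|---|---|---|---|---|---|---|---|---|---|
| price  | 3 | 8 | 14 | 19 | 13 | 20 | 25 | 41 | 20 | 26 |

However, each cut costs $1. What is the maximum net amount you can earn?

48

Consider every possible first cut. r[k] is the best of p[i]+r[k−i] over all sellable i≤k, charging 1 whenever i<k.
r[1] = 3
r[2] = max(3+3-1, 8+0) = 8
r[3] = max(3+8-1, 8+3-1, 14+0) = 14
r[4] = max(3+14-1, 8+8-1, 14+3-1, 19+0) = 19
r[5] = max(3+19-1, 8+14-1, 14+8-1, 19+3-1, 13+0) = 21
r[6] = max(3+21-1, 8+19-1, 14+14-1, 19+8-1, 13+3-1, 20+0) = 27
r[7] = max(3+27-1, 8+21-1, 14+19-1, …, 20+3-1, 25+0) = 32
r[8] = max(3+32-1, 8+27-1, 14+21-1, …, 25+3-1, 41+0) = 41
r[9] = max(3+41-1, 8+32-1, 14+27-1, …, 41+3-1, 20+0) = 43
r[10] = max(3+43-1, 8+41-1, 14+32-1, …, 20+3-1, 26+0) = 48
One optimal plan: pieces 8 + 2 (1 cut) → $49 − $1 = $48.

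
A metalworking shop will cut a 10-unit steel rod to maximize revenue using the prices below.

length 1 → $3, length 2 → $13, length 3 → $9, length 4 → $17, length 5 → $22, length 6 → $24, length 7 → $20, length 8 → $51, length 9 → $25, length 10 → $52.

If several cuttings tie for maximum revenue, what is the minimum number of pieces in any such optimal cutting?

Build r[k] bottom-up: r[k] = max over allowed piece i of (p[i] + r[k−i]).
r[1] = 3
r[2] = max(3+3, 13+0) = 13
r[3] = max(3+13, 13+3, 9+0) = 16
r[4] = max(3+16, 13+13, 9+3, 17+0) = 26
r[5] = max(3+26, 13+16, 9+13, 17+3, 22+0) = 29
r[6] = max(3+29, 13+26, 9+16, 17+13, 22+3, 24+0) = 39
r[7] = max(3+39, 13+29, 9+26, …, 24+3, 20+0) = 42
r[8] = max(3+42, 13+39, 9+29, …, 20+3, 51+0) = 52
r[9] = max(3+52, 13+42, 9+39, …, 51+3, 25+0) = 55
r[10] = max(3+55, 13+52, 9+42, …, 25+3, 52+0) = 65
Maximum revenue is $65.
Now minimize piece count subject to staying optimal: for each k, pieces[k] = 1 + min over i with p[i]+r[k−i]=r[k] of pieces[k−i].
pieces[7] = 4
pieces[8] = 4
pieces[9] = 5
pieces[10] = 5

5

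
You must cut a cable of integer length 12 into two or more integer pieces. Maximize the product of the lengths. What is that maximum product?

Let f[k] be the best product for length k (with at least one cut). For each first piece i, the rest contributes max(k−i, f[k−i]).
f[2] = 1*max(1,0) = 1*1 = 1
f[3] = 1*max(2,1) = 1*2 = 2
f[4] = 2*max(2,1) = 2*2 = 4
f[5] = 2*max(3,2) = 2*3 = 6
f[6] = 3*max(3,2) = 3*3 = 9
f[7] = 2*max(5,6) = 2*6 = 12
f[8] = 2*max(6,9) = 2*9 = 18
f[9] = 3*max(6,9) = 3*9 = 27
f[10] = 2*max(8,18) = 2*18 = 36
f[11] = 2*max(9,27) = 2*27 = 54
f[12] = 3*max(9,27) = 3*27 = 81
One optimal split: 3 + 3 + 3 + 3; product 3*3*3*3 = 81.

81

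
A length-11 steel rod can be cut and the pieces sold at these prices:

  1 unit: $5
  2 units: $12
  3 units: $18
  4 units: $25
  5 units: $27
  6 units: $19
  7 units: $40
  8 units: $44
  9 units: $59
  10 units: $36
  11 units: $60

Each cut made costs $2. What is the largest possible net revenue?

Build net[k] bottom-up: net[k] = max over allowed piece i of (p[i] + net[k−i]) − 2 per cut.
net[1] = 5
net[2] = 12
net[3] = 18
net[4] = 25
net[5] = 28  (first piece 1, then net[4]=25)
net[6] = 35  (first piece 2, then net[4]=25)
net[7] = 41  (first piece 3, then net[4]=25)
net[8] = 48  (first piece 4, then net[4]=25)
net[9] = 59
net[10] = 62  (first piece 1, then net[9]=59)
net[11] = 69  (first piece 2, then net[9]=59)
One optimal plan: pieces 9 + 2 (1 cut) → $71 − $2 = $69.

69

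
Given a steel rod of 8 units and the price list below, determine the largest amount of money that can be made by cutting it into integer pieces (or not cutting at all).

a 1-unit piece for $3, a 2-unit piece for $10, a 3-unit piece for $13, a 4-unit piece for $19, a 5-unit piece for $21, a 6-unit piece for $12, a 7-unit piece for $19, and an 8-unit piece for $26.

40

Consider every possible first cut. v[k] is the best of p[i]+v[k−i] over all sellable i≤k.
v[1] = 3
v[2] = max(3+3, 10+0) = 10
v[3] = max(3+10, 10+3, 13+0) = 13
v[4] = max(3+13, 10+10, 13+3, 19+0) = 20
v[5] = max(3+20, 10+13, 13+10, 19+3, 21+0) = 23
v[6] = max(3+23, 10+20, 13+13, 19+10, 21+3, 12+0) = 30
v[7] = max(3+30, 10+23, 13+20, …, 12+3, 19+0) = 33
v[8] = max(3+33, 10+30, 13+23, …, 19+3, 26+0) = 40
One optimal cutting: 2 + 2 + 2 + 2 → $10 + $10 + $10 + $10 = $40.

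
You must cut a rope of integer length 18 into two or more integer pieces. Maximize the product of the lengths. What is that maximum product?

Fill P[k] for k=2..18: at each k try every first piece i and multiply by the better of (k−i) uncut or P[k−i].
Small cases: P[2]=1, P[3]=2, P[4]=4, P[5]=6, P[6]=9, P[7]=12, P[8]=18, P[9]=27, P[10]=36, P[11]=54, P[12]=81.
P[13] = 2×max(11,54) = 2×54 = 108
P[14] = 2×max(12,81) = 2×81 = 162
P[15] = 3×max(12,81) = 3×81 = 243
P[16] = 2×max(14,162) = 2×162 = 324
P[17] = 2×max(15,243) = 2×243 = 486
P[18] = 3×max(15,243) = 3×243 = 729
One optimal split: 3 + 3 + 3 + 3 + 3 + 3; product 3×3×3×3×3×3 = 729.

729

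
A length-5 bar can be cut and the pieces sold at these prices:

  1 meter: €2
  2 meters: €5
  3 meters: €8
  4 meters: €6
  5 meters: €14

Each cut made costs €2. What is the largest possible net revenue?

Let v[k] be the best obtainable value from length k. For each k, try every first piece i and keep the best of price[i] + v[k−i] minus the 2 cut fee when i<k.
v[1] = 2
v[2] = 5
v[3] = 8
v[4] = 8  (first piece 1, then v[3]=8)
v[5] = 14
Best is to make no cuts and sell whole for €14.

14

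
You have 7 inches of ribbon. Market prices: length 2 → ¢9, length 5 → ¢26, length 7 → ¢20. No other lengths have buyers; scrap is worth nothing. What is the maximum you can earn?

35

Let f[k] be the best obtainable value from length k. For each k, try every first piece i and keep the best of price[i] + f[k−i].
f[1] = 0
f[2] = 9
f[3] = 9
f[4] = 18  (first piece 2, then f[2]=9)
f[5] = max(9+9, 26+0) = 26
f[6] = max(9+18, 26+0) = 27
f[7] = max(9+26, 26+9, 20+0) = 35
One optimal cutting: 5 + 2 → ¢35.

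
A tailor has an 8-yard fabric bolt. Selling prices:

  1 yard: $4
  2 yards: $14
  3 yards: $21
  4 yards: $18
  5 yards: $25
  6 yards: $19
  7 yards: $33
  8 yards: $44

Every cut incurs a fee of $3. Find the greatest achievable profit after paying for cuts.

50

Consider every possible first cut. v[k] is the best of p[i]+v[k−i] over all sellable i≤k, charging 3 whenever i<k.
v[1] = 4
v[2] = 14
v[3] = 21
v[4] = 25  (first piece 2, then v[2]=14)
v[5] = 32  (first piece 2, then v[3]=21)
v[6] = 39  (first piece 3, then v[3]=21)
v[7] = 43  (first piece 2, then v[5]=32)
v[8] = 50  (first piece 2, then v[6]=39)
One optimal plan: pieces 3 + 3 + 2 (2 cuts) → $56 − $6 = $50.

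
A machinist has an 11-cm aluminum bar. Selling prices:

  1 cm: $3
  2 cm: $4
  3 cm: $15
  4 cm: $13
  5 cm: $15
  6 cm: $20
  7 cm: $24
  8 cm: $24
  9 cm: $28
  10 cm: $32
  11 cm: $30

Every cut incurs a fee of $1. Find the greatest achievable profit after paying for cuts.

47

Build net[k] bottom-up: net[k] = max over allowed piece i of (p[i] + net[k−i]) − 1 per cut.
net[1] = 3
net[2] = 5  (first piece 1, then net[1]=3)
net[3] = 15
net[4] = 17  (first piece 1, then net[3]=15)
net[5] = 19  (first piece 1, then net[4]=17)
net[6] = 29  (first piece 3, then net[3]=15)
net[7] = 31  (first piece 1, then net[6]=29)
net[8] = 33  (first piece 1, then net[7]=31)
net[9] = 43  (first piece 3, then net[6]=29)
net[10] = 45  (first piece 1, then net[9]=43)
net[11] = 47  (first piece 1, then net[10]=45)
One optimal plan: pieces 3 + 3 + 3 + 1 + 1 (4 cuts) → $51 − $4 = $47.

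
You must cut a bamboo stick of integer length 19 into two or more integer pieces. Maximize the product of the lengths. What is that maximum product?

Fill g[k] for k=2..19: at each k try every first piece i and multiply by the better of (k−i) uncut or g[k−i].
g[2] = 1*max(1,0) = 1*1 = 1
g[3] = 1*max(2,1) = 1*2 = 2
g[4] = 2*max(2,1) = 2*2 = 4
g[5] = 2*max(3,2) = 2*3 = 6
g[6] = 3*max(3,2) = 3*3 = 9
g[7] = 2*max(5,6) = 2*6 = 12
g[8] = 2*max(6,9) = 2*9 = 18
g[9] = 3*max(6,9) = 3*9 = 27
g[10] = 2*max(8,18) = 2*18 = 36
g[11] = 2*max(9,27) = 2*27 = 54
g[12] = 3*max(9,27) = 3*27 = 81
g[13] = 2*max(11,54) = 2*54 = 108
g[14] = 2*max(12,81) = 2*81 = 162
g[15] = 3*max(12,81) = 3*81 = 243
g[16] = 2*max(14,162) = 2*162 = 324
g[17] = 2*max(15,243) = 2*243 = 486
g[18] = 3*max(15,243) = 3*243 = 729
g[19] = 2*max(17,486) = 2*486 = 972
One optimal split: 3 + 3 + 3 + 3 + 3 + 2 + 2; product 3*3*3*3*3*2*2 = 972.

972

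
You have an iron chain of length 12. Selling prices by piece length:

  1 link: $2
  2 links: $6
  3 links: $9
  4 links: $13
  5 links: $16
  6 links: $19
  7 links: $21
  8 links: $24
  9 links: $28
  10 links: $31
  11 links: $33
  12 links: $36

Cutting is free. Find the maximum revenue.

39

Build v[k] bottom-up: v[k] = max over allowed piece i of (p[i] + v[k−i]).
v[1] = 2
v[2] = 6
v[3] = 9
v[4] = 13
v[5] = 16
v[6] = 19  (first piece 2, then v[4]=13)
v[7] = 22  (first piece 2, then v[5]=16)
v[8] = 26  (first piece 4, then v[4]=13)
v[9] = 29  (first piece 4, then v[5]=16)
v[10] = 32  (first piece 2, then v[8]=26)
v[11] = 35  (first piece 2, then v[9]=29)
v[12] = 39  (first piece 4, then v[8]=26)
One optimal cutting: 4 + 4 + 4 → $13 + $13 + $13 = $39.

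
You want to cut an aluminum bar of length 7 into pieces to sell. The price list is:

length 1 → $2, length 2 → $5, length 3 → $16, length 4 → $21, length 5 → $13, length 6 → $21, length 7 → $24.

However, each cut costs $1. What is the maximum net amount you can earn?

36

Let v[k] be the best obtainable value from length k. For each k, try every first piece i and keep the best of price[i] + v[k−i] minus the 1 cut fee when i<k.
v[1] = 2
v[2] = max(2+2-1, 5+0) = 5
v[3] = max(2+5-1, 5+2-1, 16+0) = 16
v[4] = max(2+16-1, 5+5-1, 16+2-1, 21+0) = 21
v[5] = max(2+21-1, 5+16-1, 16+5-1, 21+2-1, 13+0) = 22
v[6] = max(2+22-1, 5+21-1, 16+16-1, 21+5-1, 13+2-1, 21+0) = 31
v[7] = max(2+31-1, 5+22-1, 16+21-1, …, 21+2-1, 24+0) = 36
One optimal plan: pieces 4 + 3 (1 cut) → $37 − $1 = $36.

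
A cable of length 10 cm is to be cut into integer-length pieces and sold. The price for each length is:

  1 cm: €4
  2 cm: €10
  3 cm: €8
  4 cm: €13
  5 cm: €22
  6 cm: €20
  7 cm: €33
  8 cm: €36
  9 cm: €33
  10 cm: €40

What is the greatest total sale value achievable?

Consider every possible first cut. best[k] is the best of p[i]+best[k−i] over all sellable i≤k.
best[1] = 4
best[2] = 10
best[3] = 14  (first piece 1, then best[2]=10)
best[4] = 20  (first piece 2, then best[2]=10)
best[5] = 24  (first piece 1, then best[4]=20)
best[6] = 30  (first piece 2, then best[4]=20)
best[7] = 34  (first piece 1, then best[6]=30)
best[8] = 40  (first piece 2, then best[6]=30)
best[9] = 44  (first piece 1, then best[8]=40)
best[10] = 50  (first piece 2, then best[8]=40)
One optimal cutting: 2 + 2 + 2 + 2 + 2 → €10 + €10 + €10 + €10 + €10 = €50.

50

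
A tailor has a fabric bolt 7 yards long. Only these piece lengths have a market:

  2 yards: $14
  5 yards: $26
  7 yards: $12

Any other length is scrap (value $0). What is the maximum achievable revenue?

Let r[k] be the best obtainable value from length k. For each k, try every first piece i and keep the best of price[i] + r[k−i].
r[1] = 0
r[2] = 14
r[3] = 14
r[4] = 28  (first piece 2, then r[2]=14)
r[5] = max(14+14, 26+0) = 28
r[6] = max(14+28, 26+0) = 42
r[7] = max(14+28, 26+14, 12+0) = 42
One optimal cutting: pieces 2 + 2 + 2 with 1 yard of scrap → $42.

42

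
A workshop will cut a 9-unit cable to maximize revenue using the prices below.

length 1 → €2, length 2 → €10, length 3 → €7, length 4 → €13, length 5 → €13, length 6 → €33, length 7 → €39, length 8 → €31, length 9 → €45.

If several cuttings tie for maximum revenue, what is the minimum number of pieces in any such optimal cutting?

Consider every possible first cut. r[k] is the best of p[i]+r[k−i] over all sellable i≤k.
r[1] = 2
r[2] = 10
r[3] = 12  (first piece 1, then r[2]=10)
r[4] = 20  (first piece 2, then r[2]=10)
r[5] = 22  (first piece 1, then r[4]=20)
r[6] = 33
r[7] = 39
r[8] = 43  (first piece 2, then r[6]=33)
r[9] = 49  (first piece 2, then r[7]=39)
Maximum revenue is €49.
Now minimize piece count subject to staying optimal: for each k, pieces[k] = 1 + min over i with p[i]+r[k−i]=r[k] of pieces[k−i].
pieces[6] = 1
pieces[7] = 1
pieces[8] = 2
pieces[9] = 2

2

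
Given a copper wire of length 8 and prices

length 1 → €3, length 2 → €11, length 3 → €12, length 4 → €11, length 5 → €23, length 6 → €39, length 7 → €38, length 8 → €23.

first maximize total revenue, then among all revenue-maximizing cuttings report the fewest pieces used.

2

Let r[k] be the best obtainable value from length k. For each k, try every first piece i and keep the best of price[i] + r[k−i].
r[1] = 3
r[2] = max(3+3, 11+0) = 11
r[3] = max(3+11, 11+3, 12+0) = 14
r[4] = max(3+14, 11+11, 12+3, 11+0) = 22
r[5] = max(3+22, 11+14, 12+11, 11+3, 23+0) = 25
r[6] = max(3+25, 11+22, 12+14, 11+11, 23+3, 39+0) = 39
r[7] = max(3+39, 11+25, 12+22, …, 39+3, 38+0) = 42
r[8] = max(3+42, 11+39, 12+25, …, 38+3, 23+0) = 50
Maximum revenue is €50.
Now minimize piece count subject to staying optimal: for each k, pieces[k] = 1 + min over i with p[i]+r[k−i]=r[k] of pieces[k−i].
pieces[5] = 3
pieces[6] = 1
pieces[7] = 2
pieces[8] = 2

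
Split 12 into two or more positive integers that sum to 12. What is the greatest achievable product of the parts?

Let m[k] be the best product for length k (with at least one cut). For each first piece i, the rest contributes max(k−i, m[k−i]).
m[2] = 1·max(1,0) = 1·1 = 1
m[3] = max(1·2, 2·1) = 2
m[4] = max(1·3, 2·2, 3·1) = 4
m[5] = max(1·4, 2·3, 3·2, 4·1) = 6
m[6] = max(1·6, 2·4, 3·3, 4·2, 5·1) = 9
m[7] = max(1·9, 2·6, 3·4, 4·3, 5·2, 6·1) = 12
m[8] = max(1·12, 2·9, 3·6, …, 6·2, 7·1) = 18
m[9] = max(1·18, 2·12, 3·9, …, 7·2, 8·1) = 27
m[10] = max(1·27, 2·18, 3·12, …, 8·2, 9·1) = 36
m[11] = max(1·36, 2·27, 3·18, …, 9·2, 10·1) = 54
m[12] = max(1·54, 2·36, 3·27, …, 10·2, 11·1) = 81
One optimal split: 3 + 3 + 3 + 3; product 3·3·3·3 = 81.

81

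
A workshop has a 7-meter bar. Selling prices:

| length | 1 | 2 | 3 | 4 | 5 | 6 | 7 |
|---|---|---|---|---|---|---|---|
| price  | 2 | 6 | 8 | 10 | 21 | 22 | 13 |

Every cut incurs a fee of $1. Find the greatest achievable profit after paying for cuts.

Let v[k] be the best obtainable value from length k. For each k, try every first piece i and keep the best of price[i] + v[k−i] minus the 1 cut fee when i<k.
v[1] = 2
v[2] = max(2+2-1, 6+0) = 6
v[3] = max(2+6-1, 6+2-1, 8+0) = 8
v[4] = max(2+8-1, 6+6-1, 8+2-1, 10+0) = 11
v[5] = max(2+11-1, 6+8-1, 8+6-1, 10+2-1, 21+0) = 21
v[6] = max(2+21-1, 6+11-1, 8+8-1, 10+6-1, 21+2-1, 22+0) = 22
v[7] = max(2+22-1, 6+21-1, 8+11-1, …, 22+2-1, 13+0) = 26
One optimal plan: pieces 5 + 2 (1 cut) → $27 − $1 = $26.

26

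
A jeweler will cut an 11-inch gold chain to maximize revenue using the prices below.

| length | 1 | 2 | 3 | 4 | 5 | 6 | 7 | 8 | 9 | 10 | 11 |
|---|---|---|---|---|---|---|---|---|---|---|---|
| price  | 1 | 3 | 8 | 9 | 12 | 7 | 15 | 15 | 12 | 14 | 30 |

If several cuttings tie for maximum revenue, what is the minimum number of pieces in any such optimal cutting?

1

Build r[k] bottom-up: r[k] = max over allowed piece i of (p[i] + r[k−i]).
r[1] = 1
r[2] = max(1+1, 3+0) = 3
r[3] = max(1+3, 3+1, 8+0) = 8
r[4] = max(1+8, 3+3, 8+1, 9+0) = 9
r[5] = max(1+9, 3+8, 8+3, 9+1, 12+0) = 12
r[6] = max(1+12, 3+9, 8+8, 9+3, 12+1, 7+0) = 16
r[7] = max(1+16, 3+12, 8+9, …, 7+1, 15+0) = 17
r[8] = max(1+17, 3+16, 8+12, …, 15+1, 15+0) = 20
r[9] = max(1+20, 3+17, 8+16, …, 15+1, 12+0) = 24
r[10] = max(1+24, 3+20, 8+17, …, 12+1, 14+0) = 25
r[11] = max(1+25, 3+24, 8+20, …, 14+1, 30+0) = 30
Maximum revenue is $30.
Now minimize piece count subject to staying optimal: for each k, pieces[k] = 1 + min over i with p[i]+r[k−i]=r[k] of pieces[k−i].
pieces[8] = 2
pieces[9] = 3
pieces[10] = 3
pieces[11] = 1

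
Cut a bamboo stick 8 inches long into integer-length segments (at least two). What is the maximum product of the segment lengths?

Let m[k] be the best product for length k (with at least one cut). For each first piece i, the rest contributes max(k−i, m[k−i]).
m[2] = 1×max(1,0) = 1×1 = 1
m[3] = 1×max(2,1) = 1×2 = 2
m[4] = 2×max(2,1) = 2×2 = 4
m[5] = 2×max(3,2) = 2×3 = 6
m[6] = 3×max(3,2) = 3×3 = 9
m[7] = 2×max(5,6) = 2×6 = 12
m[8] = 2×max(6,9) = 2×9 = 18
One optimal split: 3 + 3 + 2; product 3×3×2 = 18.

18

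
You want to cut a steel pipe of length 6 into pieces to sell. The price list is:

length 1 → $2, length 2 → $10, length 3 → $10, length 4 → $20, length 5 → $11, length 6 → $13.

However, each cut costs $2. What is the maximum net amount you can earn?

28

Let net[k] be the best obtainable value from length k. For each k, try every first piece i and keep the best of price[i] + net[k−i] minus the 2 cut fee when i<k.
net[1] = 2
net[2] = max(2+2-2, 10+0) = 10
net[3] = max(2+10-2, 10+2-2, 10+0) = 10
net[4] = max(2+10-2, 10+10-2, 10+2-2, 20+0) = 20
net[5] = max(2+20-2, 10+10-2, 10+10-2, 20+2-2, 11+0) = 20
net[6] = max(2+20-2, 10+20-2, 10+10-2, 20+10-2, 11+2-2, 13+0) = 28
One optimal plan: pieces 4 + 2 (1 cut) → $30 − $2 = $28.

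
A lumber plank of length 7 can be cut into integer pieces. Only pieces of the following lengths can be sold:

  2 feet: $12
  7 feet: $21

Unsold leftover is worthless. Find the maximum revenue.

Consider every possible first cut. r[k] is the best of p[i]+r[k−i] over all sellable i≤k.
r[1] = 0
r[2] = 12
r[3] = 12
r[4] = 24  (first piece 2, then r[2]=12)
r[5] = 24
r[6] = 36  (first piece 2, then r[4]=24)
r[7] = max(12+24, 21+0) = 36
One optimal cutting: pieces 2 + 2 + 2 with 1 foot of scrap → $36.

36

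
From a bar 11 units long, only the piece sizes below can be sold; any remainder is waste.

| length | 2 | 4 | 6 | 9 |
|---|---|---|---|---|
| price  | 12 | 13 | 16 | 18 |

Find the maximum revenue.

Consider every possible first cut. f[k] is the best of p[i]+f[k−i] over all sellable i≤k.
f[1] = 0
f[2] = 12
f[3] = 12
f[4] = max(12+12, 13+0) = 24
f[5] = max(12+12, 13+0) = 24
f[6] = max(12+24, 13+12, 16+0) = 36
f[7] = max(12+24, 13+12, 16+0) = 36
f[8] = max(12+36, 13+24, 16+12) = 48
f[9] = max(12+36, 13+24, 16+12, 18+0) = 48
f[10] = max(12+48, 13+36, 16+24, 18+0) = 60
f[11] = max(12+48, 13+36, 16+24, 18+12) = 60
One optimal cutting: pieces 2 + 2 + 2 + 2 + 2 with 1 unit of scrap → $60.

60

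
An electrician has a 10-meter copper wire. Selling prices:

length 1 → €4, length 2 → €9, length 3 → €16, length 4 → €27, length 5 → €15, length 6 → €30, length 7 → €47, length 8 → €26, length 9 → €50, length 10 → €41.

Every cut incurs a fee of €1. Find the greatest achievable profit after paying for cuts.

Let v[k] be the best obtainable value from length k. For each k, try every first piece i and keep the best of price[i] + v[k−i] minus the 1 cut fee when i<k.
v[1] = 4
v[2] = max(4+4-1, 9+0) = 9
v[3] = max(4+9-1, 9+4-1, 16+0) = 16
v[4] = max(4+16-1, 9+9-1, 16+4-1, 27+0) = 27
v[5] = max(4+27-1, 9+16-1, 16+9-1, 27+4-1, 15+0) = 30
v[6] = max(4+30-1, 9+27-1, 16+16-1, 27+9-1, 15+4-1, 30+0) = 35
v[7] = max(4+35-1, 9+30-1, 16+27-1, …, 30+4-1, 47+0) = 47
v[8] = max(4+47-1, 9+35-1, 16+30-1, …, 47+4-1, 26+0) = 53
v[9] = max(4+53-1, 9+47-1, 16+35-1, …, 26+4-1, 50+0) = 56
v[10] = max(4+56-1, 9+53-1, 16+47-1, …, 50+4-1, 41+0) = 62
One optimal plan: pieces 7 + 3 (1 cut) → €63 − €1 = €62.

62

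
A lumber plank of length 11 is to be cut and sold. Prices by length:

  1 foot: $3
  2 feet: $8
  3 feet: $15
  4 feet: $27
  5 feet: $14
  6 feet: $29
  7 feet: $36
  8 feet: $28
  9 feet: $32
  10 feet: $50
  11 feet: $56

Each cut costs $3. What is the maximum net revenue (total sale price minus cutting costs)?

Build r[k] bottom-up: r[k] = max over allowed piece i of (p[i] + r[k−i]) − 3 per cut.
r[1] = 3
r[2] = max(3+3-3, 8+0) = 8
r[3] = max(3+8-3, 8+3-3, 15+0) = 15
r[4] = max(3+15-3, 8+8-3, 15+3-3, 27+0) = 27
r[5] = max(3+27-3, 8+15-3, 15+8-3, 27+3-3, 14+0) = 27
r[6] = max(3+27-3, 8+27-3, 15+15-3, 27+8-3, 14+3-3, 29+0) = 32
r[7] = max(3+32-3, 8+27-3, 15+27-3, …, 29+3-3, 36+0) = 39
r[8] = max(3+39-3, 8+32-3, 15+27-3, …, 36+3-3, 28+0) = 51
r[9] = max(3+51-3, 8+39-3, 15+32-3, …, 28+3-3, 32+0) = 51
r[10] = max(3+51-3, 8+51-3, 15+39-3, …, 32+3-3, 50+0) = 56
r[11] = max(3+56-3, 8+51-3, 15+51-3, …, 50+3-3, 56+0) = 63
One optimal plan: pieces 4 + 4 + 3 (2 cuts) → $69 − $6 = $63.

63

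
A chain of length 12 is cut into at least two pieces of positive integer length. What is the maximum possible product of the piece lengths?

Fill prod[k] for k=2..12: at each k try every first piece i and multiply by the better of (k−i) uncut or prod[k−i].
Small cases: prod[2]=1, prod[3]=2, prod[4]=4, prod[5]=6.
prod[6] = max(1×6, 2×4, 3×3, 4×2, 5×1) = 9
prod[7] = max(1×9, 2×6, 3×4, 4×3, 5×2, 6×1) = 12
prod[8] = max(1×12, 2×9, 3×6, …, 6×2, 7×1) = 18
prod[9] = max(1×18, 2×12, 3×9, …, 7×2, 8×1) = 27
prod[10] = max(1×27, 2×18, 3×12, …, 8×2, 9×1) = 36
prod[11] = max(1×36, 2×27, 3×18, …, 9×2, 10×1) = 54
prod[12] = max(1×54, 2×36, 3×27, …, 10×2, 11×1) = 81
One optimal split: 3 + 3 + 3 + 3; product 3×3×3×3 = 81.

81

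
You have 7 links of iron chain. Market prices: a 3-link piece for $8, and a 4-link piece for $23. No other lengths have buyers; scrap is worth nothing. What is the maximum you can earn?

Build f[k] bottom-up: f[k] = max over allowed piece i of (p[i] + f[k−i]).
f[1] = 0
f[2] = 0
f[3] = 8
f[4] = max(8+0, 23+0) = 23
f[5] = max(8+0, 23+0) = 23
f[6] = max(8+8, 23+0) = 23
f[7] = max(8+23, 23+8) = 31
One optimal cutting: 4 + 3 → $31.

31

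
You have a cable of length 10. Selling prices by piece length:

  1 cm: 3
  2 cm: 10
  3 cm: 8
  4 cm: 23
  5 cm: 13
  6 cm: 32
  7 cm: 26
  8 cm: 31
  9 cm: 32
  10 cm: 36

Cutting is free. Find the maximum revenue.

56

Let R[k] be the best obtainable value from length k. For each k, try every first piece i and keep the best of price[i] + R[k−i].
R[1] = 3
R[2] = max(3+3, 10+0) = 10
R[3] = max(3+10, 10+3, 8+0) = 13
R[4] = max(3+13, 10+10, 8+3, 23+0) = 23
R[5] = max(3+23, 10+13, 8+10, 23+3, 13+0) = 26
R[6] = max(3+26, 10+23, 8+13, 23+10, 13+3, 32+0) = 33
R[7] = max(3+33, 10+26, 8+23, …, 32+3, 26+0) = 36
R[8] = max(3+36, 10+33, 8+26, …, 26+3, 31+0) = 46
R[9] = max(3+46, 10+36, 8+33, …, 31+3, 32+0) = 49
R[10] = max(3+49, 10+46, 8+36, …, 32+3, 36+0) = 56
One optimal cutting: 4 + 4 + 2 → 23 + 23 + 10 = 56.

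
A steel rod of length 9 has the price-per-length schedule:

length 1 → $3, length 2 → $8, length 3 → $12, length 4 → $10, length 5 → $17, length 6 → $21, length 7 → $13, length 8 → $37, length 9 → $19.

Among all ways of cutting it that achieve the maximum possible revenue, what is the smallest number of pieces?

2

Build r[k] bottom-up: r[k] = max over allowed piece i of (p[i] + r[k−i]).
r[1] = 3
r[2] = max(3+3, 8+0) = 8
r[3] = max(3+8, 8+3, 12+0) = 12
r[4] = max(3+12, 8+8, 12+3, 10+0) = 16
r[5] = max(3+16, 8+12, 12+8, 10+3, 17+0) = 20
r[6] = max(3+20, 8+16, 12+12, 10+8, 17+3, 21+0) = 24
r[7] = max(3+24, 8+20, 12+16, …, 21+3, 13+0) = 28
r[8] = max(3+28, 8+24, 12+20, …, 13+3, 37+0) = 37
r[9] = max(3+37, 8+28, 12+24, …, 37+3, 19+0) = 40
Maximum revenue is $40.
Now minimize piece count subject to staying optimal: for each k, pieces[k] = 1 + min over i with p[i]+r[k−i]=r[k] of pieces[k−i].
pieces[6] = 2
pieces[7] = 3
pieces[8] = 1
pieces[9] = 2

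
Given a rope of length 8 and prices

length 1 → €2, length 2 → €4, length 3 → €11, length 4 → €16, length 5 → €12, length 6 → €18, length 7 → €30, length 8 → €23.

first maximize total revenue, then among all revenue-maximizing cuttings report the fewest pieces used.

Build r[k] bottom-up: r[k] = max over allowed piece i of (p[i] + r[k−i]).
r[1] = 2
r[2] = 4  (first piece 1, then r[1]=2)
r[3] = 11
r[4] = 16
r[5] = 18  (first piece 1, then r[4]=16)
r[6] = 22  (first piece 3, then r[3]=11)
r[7] = 30
r[8] = 32  (first piece 1, then r[7]=30)
Maximum revenue is €32.
Now minimize piece count subject to staying optimal: for each k, pieces[k] = 1 + min over i with p[i]+r[k−i]=r[k] of pieces[k−i].
pieces[5] = 2
pieces[6] = 2
pieces[7] = 1
pieces[8] = 2

2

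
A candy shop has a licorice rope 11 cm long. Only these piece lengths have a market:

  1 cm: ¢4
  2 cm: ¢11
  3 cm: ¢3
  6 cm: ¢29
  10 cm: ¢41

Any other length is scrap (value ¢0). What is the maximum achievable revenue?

59

Let f[k] be the best obtainable value from length k. For each k, try every first piece i and keep the best of price[i] + f[k−i].
f[1] = 4
f[2] = max(4+4, 11+0) = 11
f[3] = max(4+11, 11+4, 3+0) = 15
f[4] = max(4+15, 11+11, 3+4) = 22
f[5] = max(4+22, 11+15, 3+11) = 26
f[6] = max(4+26, 11+22, 3+15, 29+0) = 33
f[7] = max(4+33, 11+26, 3+22, 29+4) = 37
f[8] = max(4+37, 11+33, 3+26, 29+11) = 44
f[9] = max(4+44, 11+37, 3+33, 29+15) = 48
f[10] = max(4+48, 11+44, 3+37, 29+22, 41+0) = 55
f[11] = max(4+55, 11+48, 3+44, 29+26, 41+4) = 59
One optimal cutting: 2 + 2 + 2 + 2 + 2 + 1 → ¢59.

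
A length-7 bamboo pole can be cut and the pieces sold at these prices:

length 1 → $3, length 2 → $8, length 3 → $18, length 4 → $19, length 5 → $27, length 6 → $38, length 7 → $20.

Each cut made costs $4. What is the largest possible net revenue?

37

Consider every possible first cut. v[k] is the best of p[i]+v[k−i] over all sellable i≤k, charging 4 whenever i<k.
v[1] = 3
v[2] = 8
v[3] = 18
v[4] = 19
v[5] = 27
v[6] = 38
v[7] = 37  (first piece 1, then v[6]=38)
One optimal plan: pieces 6 + 1 (1 cut) → $41 − $4 = $37.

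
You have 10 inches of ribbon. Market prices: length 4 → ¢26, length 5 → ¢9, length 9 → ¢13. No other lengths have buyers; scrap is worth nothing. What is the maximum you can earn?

Let best[k] be the best obtainable value from length k. For each k, try every first piece i and keep the best of price[i] + best[k−i].
best[1] = 0
best[2] = 0
best[3] = 0
best[4] = 26
best[5] = 26
best[6] = 26
best[7] = 26
best[8] = 52  (first piece 4, then best[4]=26)
best[9] = 52
best[10] = 52
One optimal cutting: pieces 4 + 4 with 2 inches of scrap → ¢52.

52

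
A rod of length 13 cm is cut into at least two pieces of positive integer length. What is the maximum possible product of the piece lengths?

Define g[k] = max over 1≤i<k of i · max(k−i, g[k−i]); the inner max lets the remainder stay uncut if that's better.
g[2] = 1×max(1,0) = 1×1 = 1
g[3] = max(1×2, 2×1) = 2
g[4] = max(1×3, 2×2, 3×1) = 4
g[5] = max(1×4, 2×3, 3×2, 4×1) = 6
g[6] = max(1×6, 2×4, 3×3, 4×2, 5×1) = 9
g[7] = max(1×9, 2×6, 3×4, 4×3, 5×2, 6×1) = 12
g[8] = max(1×12, 2×9, 3×6, …, 6×2, 7×1) = 18
g[9] = max(1×18, 2×12, 3×9, …, 7×2, 8×1) = 27
g[10] = max(1×27, 2×18, 3×12, …, 8×2, 9×1) = 36
g[11] = max(1×36, 2×27, 3×18, …, 9×2, 10×1) = 54
g[12] = max(1×54, 2×36, 3×27, …, 10×2, 11×1) = 81
g[13] = max(1×81, 2×54, 3×36, …, 11×2, 12×1) = 108
One optimal split: 3 + 3 + 3 + 2 + 2; product 3×3×3×2×2 = 108.

108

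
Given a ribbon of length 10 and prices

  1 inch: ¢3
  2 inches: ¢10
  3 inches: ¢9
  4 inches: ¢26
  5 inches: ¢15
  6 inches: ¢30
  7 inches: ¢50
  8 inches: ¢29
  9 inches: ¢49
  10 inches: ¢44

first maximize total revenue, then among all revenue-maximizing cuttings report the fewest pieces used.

Let r[k] be the best obtainable value from length k. For each k, try every first piece i and keep the best of price[i] + r[k−i].
r[1] = 3
r[2] = max(3+3, 10+0) = 10
r[3] = max(3+10, 10+3, 9+0) = 13
r[4] = max(3+13, 10+10, 9+3, 26+0) = 26
r[5] = max(3+26, 10+13, 9+10, 26+3, 15+0) = 29
r[6] = max(3+29, 10+26, 9+13, 26+10, 15+3, 30+0) = 36
r[7] = max(3+36, 10+29, 9+26, …, 30+3, 50+0) = 50
r[8] = max(3+50, 10+36, 9+29, …, 50+3, 29+0) = 53
r[9] = max(3+53, 10+50, 9+36, …, 29+3, 49+0) = 60
r[10] = max(3+60, 10+53, 9+50, …, 49+3, 44+0) = 63
Maximum revenue is ¢63.
Now minimize piece count subject to staying optimal: for each k, pieces[k] = 1 + min over i with p[i]+r[k−i]=r[k] of pieces[k−i].
pieces[7] = 1
pieces[8] = 2
pieces[9] = 2
pieces[10] = 3

3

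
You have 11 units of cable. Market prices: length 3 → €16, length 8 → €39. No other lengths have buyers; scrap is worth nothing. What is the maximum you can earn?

55

Let best[k] be the best obtainable value from length k. For each k, try every first piece i and keep the best of price[i] + best[k−i].
best[1] = 0
best[2] = 0
best[3] = 16
best[4] = 16
best[5] = 16
best[6] = 32  (first piece 3, then best[3]=16)
best[7] = 32
best[8] = 39
best[9] = 48  (first piece 3, then best[6]=32)
best[10] = 48
best[11] = 55  (first piece 3, then best[8]=39)
One optimal cutting: 8 + 3 → €55.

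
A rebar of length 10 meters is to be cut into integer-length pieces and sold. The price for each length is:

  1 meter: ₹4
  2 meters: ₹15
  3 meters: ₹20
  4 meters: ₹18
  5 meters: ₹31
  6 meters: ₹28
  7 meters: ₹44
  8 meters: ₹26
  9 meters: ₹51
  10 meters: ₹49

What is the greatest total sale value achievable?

75

Consider every possible first cut. best[k] is the best of p[i]+best[k−i] over all sellable i≤k.
best[1] = 4
best[2] = max(4+4, 15+0) = 15
best[3] = max(4+15, 15+4, 20+0) = 20
best[4] = max(4+20, 15+15, 20+4, 18+0) = 30
best[5] = max(4+30, 15+20, 20+15, 18+4, 31+0) = 35
best[6] = max(4+35, 15+30, 20+20, 18+15, 31+4, 28+0) = 45
best[7] = max(4+45, 15+35, 20+30, …, 28+4, 44+0) = 50
best[8] = max(4+50, 15+45, 20+35, …, 44+4, 26+0) = 60
best[9] = max(4+60, 15+50, 20+45, …, 26+4, 51+0) = 65
best[10] = max(4+65, 15+60, 20+50, …, 51+4, 49+0) = 75
One optimal cutting: 2 + 2 + 2 + 2 + 2 → ₹15 + ₹15 + ₹15 + ₹15 + ₹15 = ₹75.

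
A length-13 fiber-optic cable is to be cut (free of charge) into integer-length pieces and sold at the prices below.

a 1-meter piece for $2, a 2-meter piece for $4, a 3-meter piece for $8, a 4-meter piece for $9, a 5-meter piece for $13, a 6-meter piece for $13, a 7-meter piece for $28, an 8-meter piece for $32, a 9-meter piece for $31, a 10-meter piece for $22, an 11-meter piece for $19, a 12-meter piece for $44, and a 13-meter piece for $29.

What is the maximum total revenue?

Build best[k] bottom-up: best[k] = max over allowed piece i of (p[i] + best[k−i]).
best[1] = 2
best[2] = max(2+2, 4+0) = 4
best[3] = max(2+4, 4+2, 8+0) = 8
best[4] = max(2+8, 4+4, 8+2, 9+0) = 10
best[5] = max(2+10, 4+8, 8+4, 9+2, 13+0) = 13
best[6] = max(2+13, 4+10, 8+8, 9+4, 13+2, 13+0) = 16
best[7] = max(2+16, 4+13, 8+10, …, 13+2, 28+0) = 28
best[8] = max(2+28, 4+16, 8+13, …, 28+2, 32+0) = 32
best[9] = max(2+32, 4+28, 8+16, …, 32+2, 31+0) = 34
best[10] = max(2+34, 4+32, 8+28, …, 31+2, 22+0) = 36
best[11] = max(2+36, 4+34, 8+32, …, 22+2, 19+0) = 40
best[12] = max(2+40, 4+36, 8+34, …, 19+2, 44+0) = 44
best[13] = max(2+44, 4+40, 8+36, …, 44+2, 29+0) = 46
One optimal cutting: 12 + 1 → $44 + $2 = $46.

46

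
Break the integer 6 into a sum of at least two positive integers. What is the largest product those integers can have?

Fill P[k] for k=2..6: at each k try every first piece i and multiply by the better of (k−i) uncut or P[k−i].
P[2] = 1*max(1,0) = 1*1 = 1
P[3] = max(1*2, 2*1) = 2
P[4] = max(1*3, 2*2, 3*1) = 4
P[5] = max(1*4, 2*3, 3*2, 4*1) = 6
P[6] = max(1*6, 2*4, 3*3, 4*2, 5*1) = 9
One optimal split: 3 + 3; product 3*3 = 9.

9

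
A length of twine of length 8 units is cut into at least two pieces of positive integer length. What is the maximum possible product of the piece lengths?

18

Fill m[k] for k=2..8: at each k try every first piece i and multiply by the better of (k−i) uncut or m[k−i].
m[2] = 1×max(1,0) = 1×1 = 1
m[3] = max(1×2, 2×1) = 2
m[4] = max(1×3, 2×2, 3×1) = 4
m[5] = max(1×4, 2×3, 3×2, 4×1) = 6
m[6] = max(1×6, 2×4, 3×3, 4×2, 5×1) = 9
m[7] = max(1×9, 2×6, 3×4, 4×3, 5×2, 6×1) = 12
m[8] = max(1×12, 2×9, 3×6, …, 6×2, 7×1) = 18
One optimal split: 3 + 3 + 2; product 3×3×2 = 18.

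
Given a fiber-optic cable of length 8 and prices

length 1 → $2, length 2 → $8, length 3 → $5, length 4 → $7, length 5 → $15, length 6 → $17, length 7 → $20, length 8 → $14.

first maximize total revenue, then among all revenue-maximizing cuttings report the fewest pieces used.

Build r[k] bottom-up: r[k] = max over allowed piece i of (p[i] + r[k−i]).
r[1] = 2
r[2] = 8
r[3] = 10  (first piece 1, then r[2]=8)
r[4] = 16  (first piece 2, then r[2]=8)
r[5] = 18  (first piece 1, then r[4]=16)
r[6] = 24  (first piece 2, then r[4]=16)
r[7] = 26  (first piece 1, then r[6]=24)
r[8] = 32  (first piece 2, then r[6]=24)
Maximum revenue is $32.
Now minimize piece count subject to staying optimal: for each k, pieces[k] = 1 + min over i with p[i]+r[k−i]=r[k] of pieces[k−i].
pieces[5] = 3
pieces[6] = 3
pieces[7] = 4
pieces[8] = 4

4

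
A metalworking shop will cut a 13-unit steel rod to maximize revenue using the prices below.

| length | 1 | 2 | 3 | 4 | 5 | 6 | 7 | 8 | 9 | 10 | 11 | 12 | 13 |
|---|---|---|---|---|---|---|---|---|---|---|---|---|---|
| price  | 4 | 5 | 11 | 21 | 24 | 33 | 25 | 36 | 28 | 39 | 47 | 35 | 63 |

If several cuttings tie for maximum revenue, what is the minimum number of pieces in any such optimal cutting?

3

Let r[k] be the best obtainable value from length k. For each k, try every first piece i and keep the best of price[i] + r[k−i].
r[1] = 4
r[2] = 8  (first piece 1, then r[1]=4)
r[3] = 12  (first piece 1, then r[2]=8)
r[4] = 21
r[5] = 25  (first piece 1, then r[4]=21)
r[6] = 33
r[7] = 37  (first piece 1, then r[6]=33)
r[8] = 42  (first piece 4, then r[4]=21)
r[9] = 46  (first piece 1, then r[8]=42)
r[10] = 54  (first piece 4, then r[6]=33)
r[11] = 58  (first piece 1, then r[10]=54)
r[12] = 66  (first piece 6, then r[6]=33)
r[13] = 70  (first piece 1, then r[12]=66)
Maximum revenue is $70.
Now minimize piece count subject to staying optimal: for each k, pieces[k] = 1 + min over i with p[i]+r[k−i]=r[k] of pieces[k−i].
pieces[10] = 2
pieces[11] = 3
pieces[12] = 2
pieces[13] = 3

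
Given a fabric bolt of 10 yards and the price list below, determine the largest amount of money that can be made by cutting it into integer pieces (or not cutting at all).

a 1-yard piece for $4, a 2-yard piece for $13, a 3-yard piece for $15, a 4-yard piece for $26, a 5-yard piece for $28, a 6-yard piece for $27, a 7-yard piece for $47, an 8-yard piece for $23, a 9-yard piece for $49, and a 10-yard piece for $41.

65

Let v[k] be the best obtainable value from length k. For each k, try every first piece i and keep the best of price[i] + v[k−i].
v[1] = 4
v[2] = max(4+4, 13+0) = 13
v[3] = max(4+13, 13+4, 15+0) = 17
v[4] = max(4+17, 13+13, 15+4, 26+0) = 26
v[5] = max(4+26, 13+17, 15+13, 26+4, 28+0) = 30
v[6] = max(4+30, 13+26, 15+17, 26+13, 28+4, 27+0) = 39
v[7] = max(4+39, 13+30, 15+26, …, 27+4, 47+0) = 47
v[8] = max(4+47, 13+39, 15+30, …, 47+4, 23+0) = 52
v[9] = max(4+52, 13+47, 15+39, …, 23+4, 49+0) = 60
v[10] = max(4+60, 13+52, 15+47, …, 49+4, 41+0) = 65
One optimal cutting: 2 + 2 + 2 + 2 + 2 → $13 + $13 + $13 + $13 + $13 = $65.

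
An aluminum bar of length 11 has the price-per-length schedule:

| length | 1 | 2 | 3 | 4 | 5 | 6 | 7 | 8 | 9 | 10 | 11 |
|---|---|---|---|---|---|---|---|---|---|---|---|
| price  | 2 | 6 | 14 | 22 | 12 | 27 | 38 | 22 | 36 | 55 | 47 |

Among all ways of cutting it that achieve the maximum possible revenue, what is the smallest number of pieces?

2

Build r[k] bottom-up: r[k] = max over allowed piece i of (p[i] + r[k−i]).
r[1] = 2
r[2] = 6
r[3] = 14
r[4] = 22
r[5] = 24  (first piece 1, then r[4]=22)
r[6] = 28  (first piece 2, then r[4]=22)
r[7] = 38
r[8] = 44  (first piece 4, then r[4]=22)
r[9] = 46  (first piece 1, then r[8]=44)
r[10] = 55
r[11] = 60  (first piece 4, then r[7]=38)
Maximum revenue is $60.
Now minimize piece count subject to staying optimal: for each k, pieces[k] = 1 + min over i with p[i]+r[k−i]=r[k] of pieces[k−i].
pieces[8] = 2
pieces[9] = 3
pieces[10] = 1
pieces[11] = 2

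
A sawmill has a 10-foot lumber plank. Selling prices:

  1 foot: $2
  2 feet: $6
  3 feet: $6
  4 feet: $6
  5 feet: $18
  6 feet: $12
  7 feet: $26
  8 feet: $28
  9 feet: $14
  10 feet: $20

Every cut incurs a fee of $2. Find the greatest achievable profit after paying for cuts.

Let net[k] be the best obtainable value from length k. For each k, try every first piece i and keep the best of price[i] + net[k−i] minus the 2 cut fee when i<k.
net[1] = 2
net[2] = max(2+2-2, 6+0) = 6
net[3] = max(2+6-2, 6+2-2, 6+0) = 6
net[4] = max(2+6-2, 6+6-2, 6+2-2, 6+0) = 10
net[5] = max(2+10-2, 6+6-2, 6+6-2, 6+2-2, 18+0) = 18
net[6] = max(2+18-2, 6+10-2, 6+6-2, 6+6-2, 18+2-2, 12+0) = 18
net[7] = max(2+18-2, 6+18-2, 6+10-2, …, 12+2-2, 26+0) = 26
net[8] = max(2+26-2, 6+18-2, 6+18-2, …, 26+2-2, 28+0) = 28
net[9] = max(2+28-2, 6+26-2, 6+18-2, …, 28+2-2, 14+0) = 30
net[10] = max(2+30-2, 6+28-2, 6+26-2, …, 14+2-2, 20+0) = 34
One optimal plan: pieces 5 + 5 (1 cut) → $36 − $2 = $34.

34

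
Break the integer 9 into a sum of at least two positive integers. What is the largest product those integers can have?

27

Define g[k] = max over 1≤i<k of i · max(k−i, g[k−i]); the inner max lets the remainder stay uncut if that's better.
g[2] = 1·max(1,0) = 1·1 = 1
g[3] = 1·max(2,1) = 1·2 = 2
g[4] = 2·max(2,1) = 2·2 = 4
g[5] = 2·max(3,2) = 2·3 = 6
g[6] = 3·max(3,2) = 3·3 = 9
g[7] = 2·max(5,6) = 2·6 = 12
g[8] = 2·max(6,9) = 2·9 = 18
g[9] = 3·max(6,9) = 3·9 = 27
One optimal split: 3 + 3 + 3; product 3·3·3 = 27.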